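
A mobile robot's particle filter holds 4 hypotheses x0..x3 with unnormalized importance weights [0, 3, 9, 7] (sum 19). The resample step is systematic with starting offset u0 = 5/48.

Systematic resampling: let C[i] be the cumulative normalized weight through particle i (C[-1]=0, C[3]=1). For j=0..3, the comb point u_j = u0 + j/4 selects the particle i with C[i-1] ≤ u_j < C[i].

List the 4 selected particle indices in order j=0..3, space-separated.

1 2 2 3

C = [0, 3/19, 12/19, 1]
j=0: u_0=5/48 ∈ [0, 3/19) → index 1
j=1: u_1=17/48 ∈ [3/19, 12/19) → index 2
j=2: u_2=29/48 ∈ [3/19, 12/19) → index 2
j=3: u_3=41/48 ∈ [12/19, 1) → index 3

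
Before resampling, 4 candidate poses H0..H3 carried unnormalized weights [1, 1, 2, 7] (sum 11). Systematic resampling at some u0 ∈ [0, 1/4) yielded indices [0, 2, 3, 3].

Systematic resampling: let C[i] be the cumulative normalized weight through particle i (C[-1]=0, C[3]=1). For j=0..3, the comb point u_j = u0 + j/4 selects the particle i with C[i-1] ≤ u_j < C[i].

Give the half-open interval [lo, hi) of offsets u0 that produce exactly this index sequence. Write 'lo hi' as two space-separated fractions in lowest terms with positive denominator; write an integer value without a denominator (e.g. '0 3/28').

0 1/11

C = [1/11, 2/11, 4/11, 1]
j=0 picked index 0: u0 ∈ [0, 1/11)
j=1 picked index 2: u0 ∈ [-3/44, 5/44)
j=2 picked index 3: u0 ∈ [-3/22, 1/2)
j=3 picked index 3: u0 ∈ [-17/44, 1/4)
intersection: [0, 1/11)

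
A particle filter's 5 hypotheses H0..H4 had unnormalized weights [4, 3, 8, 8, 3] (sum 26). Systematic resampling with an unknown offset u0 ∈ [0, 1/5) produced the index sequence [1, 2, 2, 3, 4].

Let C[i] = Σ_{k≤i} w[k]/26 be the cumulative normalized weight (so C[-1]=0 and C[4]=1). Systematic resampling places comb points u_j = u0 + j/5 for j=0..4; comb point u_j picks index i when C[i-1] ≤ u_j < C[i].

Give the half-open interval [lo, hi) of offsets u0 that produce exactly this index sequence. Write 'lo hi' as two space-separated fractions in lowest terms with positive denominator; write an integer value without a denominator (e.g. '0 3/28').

C = [2/13, 7/26, 15/26, 23/26, 1]
j=0 picked index 1: u0 ∈ [2/13, 7/26)
j=1 picked index 2: u0 ∈ [9/130, 49/130)
j=2 picked index 2: u0 ∈ [-17/130, 23/130)
j=3 picked index 3: u0 ∈ [-3/130, 37/130)
j=4 picked index 4: u0 ∈ [11/130, 1/5)
intersection: [2/13, 23/130)

2/13 23/130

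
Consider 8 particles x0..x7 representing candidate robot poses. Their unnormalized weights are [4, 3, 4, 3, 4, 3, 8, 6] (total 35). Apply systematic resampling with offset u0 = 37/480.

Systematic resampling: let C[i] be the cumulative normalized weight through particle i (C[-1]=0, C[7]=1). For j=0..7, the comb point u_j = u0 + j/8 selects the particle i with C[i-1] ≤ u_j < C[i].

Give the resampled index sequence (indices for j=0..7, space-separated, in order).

C = [4/35, 1/5, 11/35, 2/5, 18/35, 3/5, 29/35, 1]
j=0: u_0=37/480 ∈ [0, 4/35) → index 0
j=1: u_1=97/480 ∈ [1/5, 11/35) → index 2
j=2: u_2=157/480 ∈ [11/35, 2/5) → index 3
j=3: u_3=217/480 ∈ [2/5, 18/35) → index 4
j=4: u_4=277/480 ∈ [18/35, 3/5) → index 5
j=5: u_5=337/480 ∈ [3/5, 29/35) → index 6
j=6: u_6=397/480 ∈ [3/5, 29/35) → index 6
j=7: u_7=457/480 ∈ [29/35, 1) → index 7

0 2 3 4 5 6 6 7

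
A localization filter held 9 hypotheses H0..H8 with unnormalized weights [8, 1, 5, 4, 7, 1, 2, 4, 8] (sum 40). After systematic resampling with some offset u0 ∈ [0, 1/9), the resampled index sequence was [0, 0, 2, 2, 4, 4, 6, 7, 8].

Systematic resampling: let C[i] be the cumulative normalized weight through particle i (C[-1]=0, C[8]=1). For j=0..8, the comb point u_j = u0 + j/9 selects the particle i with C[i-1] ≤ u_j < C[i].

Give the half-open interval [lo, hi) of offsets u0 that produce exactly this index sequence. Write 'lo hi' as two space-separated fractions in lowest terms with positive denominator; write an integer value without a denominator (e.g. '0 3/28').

1/180 1/60

C = [1/5, 9/40, 7/20, 9/20, 5/8, 13/20, 7/10, 4/5, 1]
j=0 picked index 0: u0 ∈ [0, 1/5)
j=1 picked index 0: u0 ∈ [-1/9, 4/45)
j=2 picked index 2: u0 ∈ [1/360, 23/180)
j=3 picked index 2: u0 ∈ [-13/120, 1/60)
j=4 picked index 4: u0 ∈ [1/180, 13/72)
j=5 picked index 4: u0 ∈ [-19/180, 5/72)
j=6 picked index 6: u0 ∈ [-1/60, 1/30)
j=7 picked index 7: u0 ∈ [-7/90, 1/45)
j=8 picked index 8: u0 ∈ [-4/45, 1/9)
intersection: [1/180, 1/60)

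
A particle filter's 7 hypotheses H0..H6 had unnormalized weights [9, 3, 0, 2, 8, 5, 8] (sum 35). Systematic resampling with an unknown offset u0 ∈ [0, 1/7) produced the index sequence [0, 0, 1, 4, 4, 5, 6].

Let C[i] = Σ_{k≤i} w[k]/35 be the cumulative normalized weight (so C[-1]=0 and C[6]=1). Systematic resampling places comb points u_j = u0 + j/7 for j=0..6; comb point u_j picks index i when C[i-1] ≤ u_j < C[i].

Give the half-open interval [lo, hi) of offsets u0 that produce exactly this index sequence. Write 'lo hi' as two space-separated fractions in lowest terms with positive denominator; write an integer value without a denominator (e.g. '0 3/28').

0 2/35

C = [9/35, 12/35, 12/35, 2/5, 22/35, 27/35, 1]
j=0 picked index 0: u0 ∈ [0, 9/35)
j=1 picked index 0: u0 ∈ [-1/7, 4/35)
j=2 picked index 1: u0 ∈ [-1/35, 2/35)
j=3 picked index 4: u0 ∈ [-1/35, 1/5)
j=4 picked index 4: u0 ∈ [-6/35, 2/35)
j=5 picked index 5: u0 ∈ [-3/35, 2/35)
j=6 picked index 6: u0 ∈ [-3/35, 1/7)
intersection: [0, 2/35)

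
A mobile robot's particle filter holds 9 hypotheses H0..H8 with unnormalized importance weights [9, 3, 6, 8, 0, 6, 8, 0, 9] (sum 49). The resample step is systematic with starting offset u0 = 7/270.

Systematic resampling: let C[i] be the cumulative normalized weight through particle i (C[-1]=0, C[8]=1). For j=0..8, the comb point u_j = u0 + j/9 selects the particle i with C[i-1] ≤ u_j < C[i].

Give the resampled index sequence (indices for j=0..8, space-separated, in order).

C = [9/49, 12/49, 18/49, 26/49, 26/49, 32/49, 40/49, 40/49, 1]
j=0: u_0=7/270 ∈ [0, 9/49) → index 0
j=1: u_1=37/270 ∈ [0, 9/49) → index 0
j=2: u_2=67/270 ∈ [12/49, 18/49) → index 2
j=3: u_3=97/270 ∈ [12/49, 18/49) → index 2
j=4: u_4=127/270 ∈ [18/49, 26/49) → index 3
j=5: u_5=157/270 ∈ [26/49, 32/49) → index 5
j=6: u_6=187/270 ∈ [32/49, 40/49) → index 6
j=7: u_7=217/270 ∈ [32/49, 40/49) → index 6
j=8: u_8=247/270 ∈ [40/49, 1) → index 8

0 0 2 2 3 5 6 6 8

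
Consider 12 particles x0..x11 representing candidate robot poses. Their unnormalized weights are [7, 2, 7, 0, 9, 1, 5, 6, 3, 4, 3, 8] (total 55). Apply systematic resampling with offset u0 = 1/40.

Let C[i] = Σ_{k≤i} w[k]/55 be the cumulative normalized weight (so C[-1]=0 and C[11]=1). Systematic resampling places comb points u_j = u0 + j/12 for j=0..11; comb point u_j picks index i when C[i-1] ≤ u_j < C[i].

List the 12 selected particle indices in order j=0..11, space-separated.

C = [7/55, 9/55, 16/55, 16/55, 5/11, 26/55, 31/55, 37/55, 8/11, 4/5, 47/55, 1]
j=0: u_0=1/40 ∈ [0, 7/55) → index 0
j=1: u_1=13/120 ∈ [0, 7/55) → index 0
j=2: u_2=23/120 ∈ [9/55, 16/55) → index 2
j=3: u_3=11/40 ∈ [9/55, 16/55) → index 2
j=4: u_4=43/120 ∈ [16/55, 5/11) → index 4
j=5: u_5=53/120 ∈ [16/55, 5/11) → index 4
j=6: u_6=21/40 ∈ [26/55, 31/55) → index 6
j=7: u_7=73/120 ∈ [31/55, 37/55) → index 7
j=8: u_8=83/120 ∈ [37/55, 8/11) → index 8
j=9: u_9=31/40 ∈ [8/11, 4/5) → index 9
j=10: u_10=103/120 ∈ [47/55, 1) → index 11
j=11: u_11=113/120 ∈ [47/55, 1) → index 11

0 0 2 2 4 4 6 7 8 9 11 11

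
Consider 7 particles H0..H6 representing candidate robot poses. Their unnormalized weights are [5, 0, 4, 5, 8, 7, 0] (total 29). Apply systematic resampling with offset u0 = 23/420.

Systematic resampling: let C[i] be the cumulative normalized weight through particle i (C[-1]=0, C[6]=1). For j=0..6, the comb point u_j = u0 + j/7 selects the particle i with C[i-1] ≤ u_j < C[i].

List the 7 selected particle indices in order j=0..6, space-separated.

C = [5/29, 5/29, 9/29, 14/29, 22/29, 1, 1]
j=0: u_0=23/420 ∈ [0, 5/29) → index 0
j=1: u_1=83/420 ∈ [5/29, 9/29) → index 2
j=2: u_2=143/420 ∈ [9/29, 14/29) → index 3
j=3: u_3=29/60 ∈ [14/29, 22/29) → index 4
j=4: u_4=263/420 ∈ [14/29, 22/29) → index 4
j=5: u_5=323/420 ∈ [22/29, 1) → index 5
j=6: u_6=383/420 ∈ [22/29, 1) → index 5

0 2 3 4 4 5 5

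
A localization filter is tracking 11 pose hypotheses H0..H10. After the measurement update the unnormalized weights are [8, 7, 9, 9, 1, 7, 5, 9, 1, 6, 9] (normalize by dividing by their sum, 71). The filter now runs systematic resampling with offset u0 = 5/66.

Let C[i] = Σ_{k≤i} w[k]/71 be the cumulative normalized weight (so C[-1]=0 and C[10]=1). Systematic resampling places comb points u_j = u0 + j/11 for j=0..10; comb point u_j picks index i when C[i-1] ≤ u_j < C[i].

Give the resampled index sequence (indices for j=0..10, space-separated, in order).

C = [8/71, 15/71, 24/71, 33/71, 34/71, 41/71, 46/71, 55/71, 56/71, 62/71, 1]
j=0: u_0=5/66 ∈ [0, 8/71) → index 0
j=1: u_1=1/6 ∈ [8/71, 15/71) → index 1
j=2: u_2=17/66 ∈ [15/71, 24/71) → index 2
j=3: u_3=23/66 ∈ [24/71, 33/71) → index 3
j=4: u_4=29/66 ∈ [24/71, 33/71) → index 3
j=5: u_5=35/66 ∈ [34/71, 41/71) → index 5
j=6: u_6=41/66 ∈ [41/71, 46/71) → index 6
j=7: u_7=47/66 ∈ [46/71, 55/71) → index 7
j=8: u_8=53/66 ∈ [56/71, 62/71) → index 9
j=9: u_9=59/66 ∈ [62/71, 1) → index 10
j=10: u_10=65/66 ∈ [62/71, 1) → index 10

0 1 2 3 3 5 6 7 9 10 10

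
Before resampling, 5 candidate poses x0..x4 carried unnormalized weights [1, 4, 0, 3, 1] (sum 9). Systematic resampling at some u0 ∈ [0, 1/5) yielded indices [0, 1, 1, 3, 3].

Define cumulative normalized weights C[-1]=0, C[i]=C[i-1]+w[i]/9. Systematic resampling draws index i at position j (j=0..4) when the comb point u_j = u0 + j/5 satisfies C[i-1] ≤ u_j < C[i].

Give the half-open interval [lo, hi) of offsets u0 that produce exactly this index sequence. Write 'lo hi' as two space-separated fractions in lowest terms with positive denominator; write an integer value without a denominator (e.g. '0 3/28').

C = [1/9, 5/9, 5/9, 8/9, 1]
j=0 picked index 0: u0 ∈ [0, 1/9)
j=1 picked index 1: u0 ∈ [-4/45, 16/45)
j=2 picked index 1: u0 ∈ [-13/45, 7/45)
j=3 picked index 3: u0 ∈ [-2/45, 13/45)
j=4 picked index 3: u0 ∈ [-11/45, 4/45)
intersection: [0, 4/45)

0 4/45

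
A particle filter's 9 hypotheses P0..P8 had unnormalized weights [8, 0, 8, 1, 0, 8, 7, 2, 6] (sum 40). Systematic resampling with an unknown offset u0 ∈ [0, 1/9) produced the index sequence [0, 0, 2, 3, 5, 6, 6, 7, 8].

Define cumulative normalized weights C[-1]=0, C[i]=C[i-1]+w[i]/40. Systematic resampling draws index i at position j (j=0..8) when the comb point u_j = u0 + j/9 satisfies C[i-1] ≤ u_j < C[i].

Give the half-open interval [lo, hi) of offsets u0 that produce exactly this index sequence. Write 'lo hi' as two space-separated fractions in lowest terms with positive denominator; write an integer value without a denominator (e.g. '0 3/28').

C = [1/5, 1/5, 2/5, 17/40, 17/40, 5/8, 4/5, 17/20, 1]
j=0 picked index 0: u0 ∈ [0, 1/5)
j=1 picked index 0: u0 ∈ [-1/9, 4/45)
j=2 picked index 2: u0 ∈ [-1/45, 8/45)
j=3 picked index 3: u0 ∈ [1/15, 11/120)
j=4 picked index 5: u0 ∈ [-7/360, 13/72)
j=5 picked index 6: u0 ∈ [5/72, 11/45)
j=6 picked index 6: u0 ∈ [-1/24, 2/15)
j=7 picked index 7: u0 ∈ [1/45, 13/180)
j=8 picked index 8: u0 ∈ [-7/180, 1/9)
intersection: [5/72, 13/180)

5/72 13/180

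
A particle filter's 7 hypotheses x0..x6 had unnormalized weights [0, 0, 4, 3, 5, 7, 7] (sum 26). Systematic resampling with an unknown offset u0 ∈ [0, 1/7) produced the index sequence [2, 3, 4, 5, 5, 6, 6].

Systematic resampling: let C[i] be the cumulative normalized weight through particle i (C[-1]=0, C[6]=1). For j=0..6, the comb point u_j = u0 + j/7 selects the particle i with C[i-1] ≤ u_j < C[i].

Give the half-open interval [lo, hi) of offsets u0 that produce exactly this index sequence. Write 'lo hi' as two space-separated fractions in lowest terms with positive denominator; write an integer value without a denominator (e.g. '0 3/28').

3/91 23/182

C = [0, 0, 2/13, 7/26, 6/13, 19/26, 1]
j=0 picked index 2: u0 ∈ [0, 2/13)
j=1 picked index 3: u0 ∈ [1/91, 23/182)
j=2 picked index 4: u0 ∈ [-3/182, 16/91)
j=3 picked index 5: u0 ∈ [3/91, 55/182)
j=4 picked index 5: u0 ∈ [-10/91, 29/182)
j=5 picked index 6: u0 ∈ [3/182, 2/7)
j=6 picked index 6: u0 ∈ [-23/182, 1/7)
intersection: [3/91, 23/182)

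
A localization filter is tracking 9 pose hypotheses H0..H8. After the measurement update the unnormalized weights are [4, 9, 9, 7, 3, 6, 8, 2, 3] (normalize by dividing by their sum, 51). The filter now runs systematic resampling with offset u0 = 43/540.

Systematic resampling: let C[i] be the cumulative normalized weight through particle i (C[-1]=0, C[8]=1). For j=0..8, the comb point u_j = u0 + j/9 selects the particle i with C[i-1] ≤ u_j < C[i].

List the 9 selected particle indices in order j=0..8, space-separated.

C = [4/51, 13/51, 22/51, 29/51, 32/51, 38/51, 46/51, 16/17, 1]
j=0: u_0=43/540 ∈ [4/51, 13/51) → index 1
j=1: u_1=103/540 ∈ [4/51, 13/51) → index 1
j=2: u_2=163/540 ∈ [13/51, 22/51) → index 2
j=3: u_3=223/540 ∈ [13/51, 22/51) → index 2
j=4: u_4=283/540 ∈ [22/51, 29/51) → index 3
j=5: u_5=343/540 ∈ [32/51, 38/51) → index 5
j=6: u_6=403/540 ∈ [38/51, 46/51) → index 6
j=7: u_7=463/540 ∈ [38/51, 46/51) → index 6
j=8: u_8=523/540 ∈ [16/17, 1) → index 8

1 1 2 2 3 5 6 6 8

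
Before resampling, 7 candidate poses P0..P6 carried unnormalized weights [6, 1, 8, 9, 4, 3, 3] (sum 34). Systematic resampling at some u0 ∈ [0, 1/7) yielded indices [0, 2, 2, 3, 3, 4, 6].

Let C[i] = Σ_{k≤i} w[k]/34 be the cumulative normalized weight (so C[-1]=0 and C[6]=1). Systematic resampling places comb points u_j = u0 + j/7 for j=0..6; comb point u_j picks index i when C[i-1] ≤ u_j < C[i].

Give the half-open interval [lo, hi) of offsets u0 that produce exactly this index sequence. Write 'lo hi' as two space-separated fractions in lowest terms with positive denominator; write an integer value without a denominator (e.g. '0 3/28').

15/238 13/119

C = [3/17, 7/34, 15/34, 12/17, 14/17, 31/34, 1]
j=0 picked index 0: u0 ∈ [0, 3/17)
j=1 picked index 2: u0 ∈ [15/238, 71/238)
j=2 picked index 2: u0 ∈ [-19/238, 37/238)
j=3 picked index 3: u0 ∈ [3/238, 33/119)
j=4 picked index 3: u0 ∈ [-31/238, 16/119)
j=5 picked index 4: u0 ∈ [-1/119, 13/119)
j=6 picked index 6: u0 ∈ [13/238, 1/7)
intersection: [15/238, 13/119)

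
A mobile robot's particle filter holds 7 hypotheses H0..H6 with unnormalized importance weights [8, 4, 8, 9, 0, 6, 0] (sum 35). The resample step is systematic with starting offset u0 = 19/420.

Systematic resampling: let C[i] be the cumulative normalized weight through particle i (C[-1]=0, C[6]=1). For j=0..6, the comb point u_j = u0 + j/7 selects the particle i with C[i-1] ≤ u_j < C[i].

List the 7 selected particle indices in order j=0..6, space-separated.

C = [8/35, 12/35, 4/7, 29/35, 29/35, 1, 1]
j=0: u_0=19/420 ∈ [0, 8/35) → index 0
j=1: u_1=79/420 ∈ [0, 8/35) → index 0
j=2: u_2=139/420 ∈ [8/35, 12/35) → index 1
j=3: u_3=199/420 ∈ [12/35, 4/7) → index 2
j=4: u_4=37/60 ∈ [4/7, 29/35) → index 3
j=5: u_5=319/420 ∈ [4/7, 29/35) → index 3
j=6: u_6=379/420 ∈ [29/35, 1) → index 5

0 0 1 2 3 3 5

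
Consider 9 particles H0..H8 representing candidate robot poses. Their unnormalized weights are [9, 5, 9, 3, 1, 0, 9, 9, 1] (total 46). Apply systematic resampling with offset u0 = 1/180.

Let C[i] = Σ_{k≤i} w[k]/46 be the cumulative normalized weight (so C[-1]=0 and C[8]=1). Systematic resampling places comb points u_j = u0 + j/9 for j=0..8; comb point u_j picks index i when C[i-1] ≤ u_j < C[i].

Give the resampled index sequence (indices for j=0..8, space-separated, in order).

0 0 1 2 2 3 6 7 7

C = [9/46, 7/23, 1/2, 13/23, 27/46, 27/46, 18/23, 45/46, 1]
j=0: u_0=1/180 ∈ [0, 9/46) → index 0
j=1: u_1=7/60 ∈ [0, 9/46) → index 0
j=2: u_2=41/180 ∈ [9/46, 7/23) → index 1
j=3: u_3=61/180 ∈ [7/23, 1/2) → index 2
j=4: u_4=9/20 ∈ [7/23, 1/2) → index 2
j=5: u_5=101/180 ∈ [1/2, 13/23) → index 3
j=6: u_6=121/180 ∈ [27/46, 18/23) → index 6
j=7: u_7=47/60 ∈ [18/23, 45/46) → index 7
j=8: u_8=161/180 ∈ [18/23, 45/46) → index 7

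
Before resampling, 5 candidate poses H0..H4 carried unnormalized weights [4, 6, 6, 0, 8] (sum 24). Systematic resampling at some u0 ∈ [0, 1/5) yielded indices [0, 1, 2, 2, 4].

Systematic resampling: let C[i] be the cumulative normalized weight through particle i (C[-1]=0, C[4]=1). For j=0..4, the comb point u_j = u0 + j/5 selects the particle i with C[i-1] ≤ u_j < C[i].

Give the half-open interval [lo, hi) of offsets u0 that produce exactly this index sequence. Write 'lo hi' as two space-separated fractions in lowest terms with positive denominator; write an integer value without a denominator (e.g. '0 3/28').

C = [1/6, 5/12, 2/3, 2/3, 1]
j=0 picked index 0: u0 ∈ [0, 1/6)
j=1 picked index 1: u0 ∈ [-1/30, 13/60)
j=2 picked index 2: u0 ∈ [1/60, 4/15)
j=3 picked index 2: u0 ∈ [-11/60, 1/15)
j=4 picked index 4: u0 ∈ [-2/15, 1/5)
intersection: [1/60, 1/15)

1/60 1/15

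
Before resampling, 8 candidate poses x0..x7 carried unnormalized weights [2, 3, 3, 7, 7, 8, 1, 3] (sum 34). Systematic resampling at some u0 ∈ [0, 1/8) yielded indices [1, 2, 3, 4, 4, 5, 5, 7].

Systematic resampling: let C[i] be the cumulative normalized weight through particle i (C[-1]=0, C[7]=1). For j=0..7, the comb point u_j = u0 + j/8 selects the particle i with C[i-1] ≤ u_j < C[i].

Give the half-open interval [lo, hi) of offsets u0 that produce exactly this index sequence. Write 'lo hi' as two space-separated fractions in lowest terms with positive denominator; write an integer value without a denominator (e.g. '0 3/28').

9/136 15/136

C = [1/17, 5/34, 4/17, 15/34, 11/17, 15/17, 31/34, 1]
j=0 picked index 1: u0 ∈ [1/17, 5/34)
j=1 picked index 2: u0 ∈ [3/136, 15/136)
j=2 picked index 3: u0 ∈ [-1/68, 13/68)
j=3 picked index 4: u0 ∈ [9/136, 37/136)
j=4 picked index 4: u0 ∈ [-1/17, 5/34)
j=5 picked index 5: u0 ∈ [3/136, 35/136)
j=6 picked index 5: u0 ∈ [-7/68, 9/68)
j=7 picked index 7: u0 ∈ [5/136, 1/8)
intersection: [9/136, 15/136)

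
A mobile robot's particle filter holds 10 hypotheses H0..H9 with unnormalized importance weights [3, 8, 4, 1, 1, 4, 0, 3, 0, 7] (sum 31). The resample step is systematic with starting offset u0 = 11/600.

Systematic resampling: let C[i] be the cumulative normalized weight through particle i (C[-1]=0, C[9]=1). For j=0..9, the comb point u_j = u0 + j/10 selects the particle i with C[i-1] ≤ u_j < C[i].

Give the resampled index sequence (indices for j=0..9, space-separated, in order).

C = [3/31, 11/31, 15/31, 16/31, 17/31, 21/31, 21/31, 24/31, 24/31, 1]
j=0: u_0=11/600 ∈ [0, 3/31) → index 0
j=1: u_1=71/600 ∈ [3/31, 11/31) → index 1
j=2: u_2=131/600 ∈ [3/31, 11/31) → index 1
j=3: u_3=191/600 ∈ [3/31, 11/31) → index 1
j=4: u_4=251/600 ∈ [11/31, 15/31) → index 2
j=5: u_5=311/600 ∈ [16/31, 17/31) → index 4
j=6: u_6=371/600 ∈ [17/31, 21/31) → index 5
j=7: u_7=431/600 ∈ [21/31, 24/31) → index 7
j=8: u_8=491/600 ∈ [24/31, 1) → index 9
j=9: u_9=551/600 ∈ [24/31, 1) → index 9

0 1 1 1 2 4 5 7 9 9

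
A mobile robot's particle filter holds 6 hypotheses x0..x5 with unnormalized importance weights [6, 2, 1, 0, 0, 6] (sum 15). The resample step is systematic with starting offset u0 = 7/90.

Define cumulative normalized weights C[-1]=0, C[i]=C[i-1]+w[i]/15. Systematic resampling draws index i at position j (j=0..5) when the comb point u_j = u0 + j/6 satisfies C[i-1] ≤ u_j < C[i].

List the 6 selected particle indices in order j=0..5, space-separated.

0 0 1 2 5 5

C = [2/5, 8/15, 3/5, 3/5, 3/5, 1]
j=0: u_0=7/90 ∈ [0, 2/5) → index 0
j=1: u_1=11/45 ∈ [0, 2/5) → index 0
j=2: u_2=37/90 ∈ [2/5, 8/15) → index 1
j=3: u_3=26/45 ∈ [8/15, 3/5) → index 2
j=4: u_4=67/90 ∈ [3/5, 1) → index 5
j=5: u_5=41/45 ∈ [3/5, 1) → index 5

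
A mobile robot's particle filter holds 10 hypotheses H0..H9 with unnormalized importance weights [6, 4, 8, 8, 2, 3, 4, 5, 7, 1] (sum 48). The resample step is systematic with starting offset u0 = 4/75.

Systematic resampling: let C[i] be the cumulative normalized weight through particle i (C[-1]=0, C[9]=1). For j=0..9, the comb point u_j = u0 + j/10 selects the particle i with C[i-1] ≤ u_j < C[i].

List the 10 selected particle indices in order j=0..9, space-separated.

C = [1/8, 5/24, 3/8, 13/24, 7/12, 31/48, 35/48, 5/6, 47/48, 1]
j=0: u_0=4/75 ∈ [0, 1/8) → index 0
j=1: u_1=23/150 ∈ [1/8, 5/24) → index 1
j=2: u_2=19/75 ∈ [5/24, 3/8) → index 2
j=3: u_3=53/150 ∈ [5/24, 3/8) → index 2
j=4: u_4=34/75 ∈ [3/8, 13/24) → index 3
j=5: u_5=83/150 ∈ [13/24, 7/12) → index 4
j=6: u_6=49/75 ∈ [31/48, 35/48) → index 6
j=7: u_7=113/150 ∈ [35/48, 5/6) → index 7
j=8: u_8=64/75 ∈ [5/6, 47/48) → index 8
j=9: u_9=143/150 ∈ [5/6, 47/48) → index 8

0 1 2 2 3 4 6 7 8 8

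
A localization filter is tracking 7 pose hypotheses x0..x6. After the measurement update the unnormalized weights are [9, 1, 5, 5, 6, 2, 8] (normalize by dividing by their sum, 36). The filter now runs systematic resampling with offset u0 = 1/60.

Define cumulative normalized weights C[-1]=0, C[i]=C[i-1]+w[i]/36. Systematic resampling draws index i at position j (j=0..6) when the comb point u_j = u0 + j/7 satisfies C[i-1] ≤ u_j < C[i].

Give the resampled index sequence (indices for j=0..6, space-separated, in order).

C = [1/4, 5/18, 5/12, 5/9, 13/18, 7/9, 1]
j=0: u_0=1/60 ∈ [0, 1/4) → index 0
j=1: u_1=67/420 ∈ [0, 1/4) → index 0
j=2: u_2=127/420 ∈ [5/18, 5/12) → index 2
j=3: u_3=187/420 ∈ [5/12, 5/9) → index 3
j=4: u_4=247/420 ∈ [5/9, 13/18) → index 4
j=5: u_5=307/420 ∈ [13/18, 7/9) → index 5
j=6: u_6=367/420 ∈ [7/9, 1) → index 6

0 0 2 3 4 5 6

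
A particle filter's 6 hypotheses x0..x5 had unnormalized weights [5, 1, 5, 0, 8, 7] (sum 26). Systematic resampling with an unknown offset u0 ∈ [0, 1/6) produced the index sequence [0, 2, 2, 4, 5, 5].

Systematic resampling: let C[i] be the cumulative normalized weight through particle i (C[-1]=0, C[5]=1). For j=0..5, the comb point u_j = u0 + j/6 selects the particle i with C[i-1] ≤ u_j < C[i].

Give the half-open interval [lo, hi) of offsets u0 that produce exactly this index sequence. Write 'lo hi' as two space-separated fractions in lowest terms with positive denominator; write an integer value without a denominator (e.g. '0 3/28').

5/78 7/78

C = [5/26, 3/13, 11/26, 11/26, 19/26, 1]
j=0 picked index 0: u0 ∈ [0, 5/26)
j=1 picked index 2: u0 ∈ [5/78, 10/39)
j=2 picked index 2: u0 ∈ [-4/39, 7/78)
j=3 picked index 4: u0 ∈ [-1/13, 3/13)
j=4 picked index 5: u0 ∈ [5/78, 1/3)
j=5 picked index 5: u0 ∈ [-4/39, 1/6)
intersection: [5/78, 7/78)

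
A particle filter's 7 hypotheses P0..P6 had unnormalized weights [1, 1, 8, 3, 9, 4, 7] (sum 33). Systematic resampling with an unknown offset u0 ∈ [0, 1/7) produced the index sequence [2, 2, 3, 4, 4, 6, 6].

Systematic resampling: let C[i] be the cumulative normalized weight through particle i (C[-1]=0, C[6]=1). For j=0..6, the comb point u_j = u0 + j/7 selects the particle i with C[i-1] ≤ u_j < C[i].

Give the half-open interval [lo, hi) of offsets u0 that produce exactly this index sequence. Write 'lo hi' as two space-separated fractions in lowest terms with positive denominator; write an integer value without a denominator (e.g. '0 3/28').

17/231 2/21

C = [1/33, 2/33, 10/33, 13/33, 2/3, 26/33, 1]
j=0 picked index 2: u0 ∈ [2/33, 10/33)
j=1 picked index 2: u0 ∈ [-19/231, 37/231)
j=2 picked index 3: u0 ∈ [4/231, 25/231)
j=3 picked index 4: u0 ∈ [-8/231, 5/21)
j=4 picked index 4: u0 ∈ [-41/231, 2/21)
j=5 picked index 6: u0 ∈ [17/231, 2/7)
j=6 picked index 6: u0 ∈ [-16/231, 1/7)
intersection: [17/231, 2/21)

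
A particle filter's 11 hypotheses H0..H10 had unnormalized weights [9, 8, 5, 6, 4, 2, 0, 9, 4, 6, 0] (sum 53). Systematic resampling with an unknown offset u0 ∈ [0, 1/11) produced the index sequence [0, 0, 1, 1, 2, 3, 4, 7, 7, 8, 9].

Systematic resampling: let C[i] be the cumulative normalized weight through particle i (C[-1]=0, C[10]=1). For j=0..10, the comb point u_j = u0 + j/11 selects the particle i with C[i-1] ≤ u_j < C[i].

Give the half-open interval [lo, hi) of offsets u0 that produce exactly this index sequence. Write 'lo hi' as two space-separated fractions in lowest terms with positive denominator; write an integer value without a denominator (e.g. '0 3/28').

3/583 28/583

C = [9/53, 17/53, 22/53, 28/53, 32/53, 34/53, 34/53, 43/53, 47/53, 1, 1]
j=0 picked index 0: u0 ∈ [0, 9/53)
j=1 picked index 0: u0 ∈ [-1/11, 46/583)
j=2 picked index 1: u0 ∈ [-7/583, 81/583)
j=3 picked index 1: u0 ∈ [-60/583, 28/583)
j=4 picked index 2: u0 ∈ [-25/583, 30/583)
j=5 picked index 3: u0 ∈ [-23/583, 43/583)
j=6 picked index 4: u0 ∈ [-10/583, 34/583)
j=7 picked index 7: u0 ∈ [3/583, 102/583)
j=8 picked index 7: u0 ∈ [-50/583, 49/583)
j=9 picked index 8: u0 ∈ [-4/583, 40/583)
j=10 picked index 9: u0 ∈ [-13/583, 1/11)
intersection: [3/583, 28/583)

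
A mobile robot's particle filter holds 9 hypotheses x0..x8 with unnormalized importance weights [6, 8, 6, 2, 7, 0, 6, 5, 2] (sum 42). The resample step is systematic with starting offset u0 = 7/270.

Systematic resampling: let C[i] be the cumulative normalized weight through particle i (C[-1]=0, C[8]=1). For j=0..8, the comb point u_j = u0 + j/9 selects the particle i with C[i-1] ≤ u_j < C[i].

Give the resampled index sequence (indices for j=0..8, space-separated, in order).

C = [1/7, 1/3, 10/21, 11/21, 29/42, 29/42, 5/6, 20/21, 1]
j=0: u_0=7/270 ∈ [0, 1/7) → index 0
j=1: u_1=37/270 ∈ [0, 1/7) → index 0
j=2: u_2=67/270 ∈ [1/7, 1/3) → index 1
j=3: u_3=97/270 ∈ [1/3, 10/21) → index 2
j=4: u_4=127/270 ∈ [1/3, 10/21) → index 2
j=5: u_5=157/270 ∈ [11/21, 29/42) → index 4
j=6: u_6=187/270 ∈ [29/42, 5/6) → index 6
j=7: u_7=217/270 ∈ [29/42, 5/6) → index 6
j=8: u_8=247/270 ∈ [5/6, 20/21) → index 7

0 0 1 2 2 4 6 6 7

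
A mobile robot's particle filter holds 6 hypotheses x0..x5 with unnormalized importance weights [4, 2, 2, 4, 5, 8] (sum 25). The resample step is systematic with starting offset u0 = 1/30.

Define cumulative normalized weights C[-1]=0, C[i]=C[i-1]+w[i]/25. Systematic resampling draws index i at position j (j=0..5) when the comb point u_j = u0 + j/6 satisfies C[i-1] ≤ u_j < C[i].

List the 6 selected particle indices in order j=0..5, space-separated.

0 1 3 4 5 5

C = [4/25, 6/25, 8/25, 12/25, 17/25, 1]
j=0: u_0=1/30 ∈ [0, 4/25) → index 0
j=1: u_1=1/5 ∈ [4/25, 6/25) → index 1
j=2: u_2=11/30 ∈ [8/25, 12/25) → index 3
j=3: u_3=8/15 ∈ [12/25, 17/25) → index 4
j=4: u_4=7/10 ∈ [17/25, 1) → index 5
j=5: u_5=13/15 ∈ [17/25, 1) → index 5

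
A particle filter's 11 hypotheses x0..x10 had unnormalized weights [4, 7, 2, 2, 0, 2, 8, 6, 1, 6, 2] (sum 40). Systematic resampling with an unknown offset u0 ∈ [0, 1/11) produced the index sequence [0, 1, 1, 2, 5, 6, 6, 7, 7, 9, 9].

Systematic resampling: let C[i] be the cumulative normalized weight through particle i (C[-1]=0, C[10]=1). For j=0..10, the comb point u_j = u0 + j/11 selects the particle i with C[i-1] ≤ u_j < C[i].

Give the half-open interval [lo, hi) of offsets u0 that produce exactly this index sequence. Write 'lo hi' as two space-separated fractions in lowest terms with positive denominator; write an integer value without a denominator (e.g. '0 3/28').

C = [1/10, 11/40, 13/40, 3/8, 3/8, 17/40, 5/8, 31/40, 4/5, 19/20, 1]
j=0 picked index 0: u0 ∈ [0, 1/10)
j=1 picked index 1: u0 ∈ [1/110, 81/440)
j=2 picked index 1: u0 ∈ [-9/110, 41/440)
j=3 picked index 2: u0 ∈ [1/440, 23/440)
j=4 picked index 5: u0 ∈ [1/88, 27/440)
j=5 picked index 6: u0 ∈ [-13/440, 15/88)
j=6 picked index 6: u0 ∈ [-53/440, 7/88)
j=7 picked index 7: u0 ∈ [-1/88, 61/440)
j=8 picked index 7: u0 ∈ [-9/88, 21/440)
j=9 picked index 9: u0 ∈ [-1/55, 29/220)
j=10 picked index 9: u0 ∈ [-6/55, 9/220)
intersection: [1/88, 9/220)

1/88 9/220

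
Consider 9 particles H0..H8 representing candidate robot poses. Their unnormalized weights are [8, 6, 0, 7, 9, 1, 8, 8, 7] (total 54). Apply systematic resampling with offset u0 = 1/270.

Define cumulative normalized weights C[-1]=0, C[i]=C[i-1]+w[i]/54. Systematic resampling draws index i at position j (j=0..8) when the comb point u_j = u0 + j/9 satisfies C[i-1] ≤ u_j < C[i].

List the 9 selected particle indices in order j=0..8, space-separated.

0 0 1 3 4 5 6 7 8

C = [4/27, 7/27, 7/27, 7/18, 5/9, 31/54, 13/18, 47/54, 1]
j=0: u_0=1/270 ∈ [0, 4/27) → index 0
j=1: u_1=31/270 ∈ [0, 4/27) → index 0
j=2: u_2=61/270 ∈ [4/27, 7/27) → index 1
j=3: u_3=91/270 ∈ [7/27, 7/18) → index 3
j=4: u_4=121/270 ∈ [7/18, 5/9) → index 4
j=5: u_5=151/270 ∈ [5/9, 31/54) → index 5
j=6: u_6=181/270 ∈ [31/54, 13/18) → index 6
j=7: u_7=211/270 ∈ [13/18, 47/54) → index 7
j=8: u_8=241/270 ∈ [47/54, 1) → index 8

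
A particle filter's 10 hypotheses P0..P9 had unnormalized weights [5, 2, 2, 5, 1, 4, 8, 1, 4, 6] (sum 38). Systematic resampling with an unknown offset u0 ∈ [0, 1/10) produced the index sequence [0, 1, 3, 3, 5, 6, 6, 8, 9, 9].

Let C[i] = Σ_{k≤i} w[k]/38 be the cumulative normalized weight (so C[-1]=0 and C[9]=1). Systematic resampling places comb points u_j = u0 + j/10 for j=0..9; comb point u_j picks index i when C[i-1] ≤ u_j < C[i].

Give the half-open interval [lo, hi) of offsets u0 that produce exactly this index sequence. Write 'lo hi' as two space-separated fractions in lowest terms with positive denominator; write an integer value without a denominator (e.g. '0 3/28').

4/95 13/190

C = [5/38, 7/38, 9/38, 7/19, 15/38, 1/2, 27/38, 14/19, 16/19, 1]
j=0 picked index 0: u0 ∈ [0, 5/38)
j=1 picked index 1: u0 ∈ [3/95, 8/95)
j=2 picked index 3: u0 ∈ [7/190, 16/95)
j=3 picked index 3: u0 ∈ [-6/95, 13/190)
j=4 picked index 5: u0 ∈ [-1/190, 1/10)
j=5 picked index 6: u0 ∈ [0, 4/19)
j=6 picked index 6: u0 ∈ [-1/10, 21/190)
j=7 picked index 8: u0 ∈ [7/190, 27/190)
j=8 picked index 9: u0 ∈ [4/95, 1/5)
j=9 picked index 9: u0 ∈ [-11/190, 1/10)
intersection: [4/95, 13/190)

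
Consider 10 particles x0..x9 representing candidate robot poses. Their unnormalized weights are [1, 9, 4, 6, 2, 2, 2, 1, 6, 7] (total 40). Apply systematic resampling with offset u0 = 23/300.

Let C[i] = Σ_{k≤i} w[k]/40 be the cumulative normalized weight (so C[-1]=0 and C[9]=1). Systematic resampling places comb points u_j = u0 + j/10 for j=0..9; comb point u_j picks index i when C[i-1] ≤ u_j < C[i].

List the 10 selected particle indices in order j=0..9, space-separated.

1 1 2 3 3 5 8 8 9 9

C = [1/40, 1/4, 7/20, 1/2, 11/20, 3/5, 13/20, 27/40, 33/40, 1]
j=0: u_0=23/300 ∈ [1/40, 1/4) → index 1
j=1: u_1=53/300 ∈ [1/40, 1/4) → index 1
j=2: u_2=83/300 ∈ [1/4, 7/20) → index 2
j=3: u_3=113/300 ∈ [7/20, 1/2) → index 3
j=4: u_4=143/300 ∈ [7/20, 1/2) → index 3
j=5: u_5=173/300 ∈ [11/20, 3/5) → index 5
j=6: u_6=203/300 ∈ [27/40, 33/40) → index 8
j=7: u_7=233/300 ∈ [27/40, 33/40) → index 8
j=8: u_8=263/300 ∈ [33/40, 1) → index 9
j=9: u_9=293/300 ∈ [33/40, 1) → index 9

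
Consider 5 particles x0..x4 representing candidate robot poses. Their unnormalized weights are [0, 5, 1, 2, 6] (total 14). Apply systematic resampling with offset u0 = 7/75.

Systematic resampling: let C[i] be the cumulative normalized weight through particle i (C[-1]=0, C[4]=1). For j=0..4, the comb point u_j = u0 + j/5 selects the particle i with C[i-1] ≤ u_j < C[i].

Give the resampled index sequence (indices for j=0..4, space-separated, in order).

1 1 3 4 4

C = [0, 5/14, 3/7, 4/7, 1]
j=0: u_0=7/75 ∈ [0, 5/14) → index 1
j=1: u_1=22/75 ∈ [0, 5/14) → index 1
j=2: u_2=37/75 ∈ [3/7, 4/7) → index 3
j=3: u_3=52/75 ∈ [4/7, 1) → index 4
j=4: u_4=67/75 ∈ [4/7, 1) → index 4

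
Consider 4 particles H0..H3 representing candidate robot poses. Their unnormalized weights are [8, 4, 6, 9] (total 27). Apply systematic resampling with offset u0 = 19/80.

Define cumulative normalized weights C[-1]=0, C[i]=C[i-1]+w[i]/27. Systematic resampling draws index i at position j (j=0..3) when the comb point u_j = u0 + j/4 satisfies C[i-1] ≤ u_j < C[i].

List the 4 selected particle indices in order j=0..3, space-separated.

0 2 3 3

C = [8/27, 4/9, 2/3, 1]
j=0: u_0=19/80 ∈ [0, 8/27) → index 0
j=1: u_1=39/80 ∈ [4/9, 2/3) → index 2
j=2: u_2=59/80 ∈ [2/3, 1) → index 3
j=3: u_3=79/80 ∈ [2/3, 1) → index 3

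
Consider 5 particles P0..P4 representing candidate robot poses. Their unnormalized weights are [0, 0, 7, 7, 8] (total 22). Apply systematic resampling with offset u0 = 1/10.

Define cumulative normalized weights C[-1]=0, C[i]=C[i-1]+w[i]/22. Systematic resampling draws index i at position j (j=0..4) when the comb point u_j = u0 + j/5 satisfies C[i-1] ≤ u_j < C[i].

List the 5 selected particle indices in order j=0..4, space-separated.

2 2 3 4 4

C = [0, 0, 7/22, 7/11, 1]
j=0: u_0=1/10 ∈ [0, 7/22) → index 2
j=1: u_1=3/10 ∈ [0, 7/22) → index 2
j=2: u_2=1/2 ∈ [7/22, 7/11) → index 3
j=3: u_3=7/10 ∈ [7/11, 1) → index 4
j=4: u_4=9/10 ∈ [7/11, 1) → index 4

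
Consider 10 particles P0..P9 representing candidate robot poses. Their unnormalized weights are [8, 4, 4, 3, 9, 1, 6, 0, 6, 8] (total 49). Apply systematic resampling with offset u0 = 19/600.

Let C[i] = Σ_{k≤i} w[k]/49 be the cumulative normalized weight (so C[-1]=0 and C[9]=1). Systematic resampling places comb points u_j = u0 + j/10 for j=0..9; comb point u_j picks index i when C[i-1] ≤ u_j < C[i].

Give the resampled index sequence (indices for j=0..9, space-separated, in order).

0 0 1 3 4 4 6 8 8 9

C = [8/49, 12/49, 16/49, 19/49, 4/7, 29/49, 5/7, 5/7, 41/49, 1]
j=0: u_0=19/600 ∈ [0, 8/49) → index 0
j=1: u_1=79/600 ∈ [0, 8/49) → index 0
j=2: u_2=139/600 ∈ [8/49, 12/49) → index 1
j=3: u_3=199/600 ∈ [16/49, 19/49) → index 3
j=4: u_4=259/600 ∈ [19/49, 4/7) → index 4
j=5: u_5=319/600 ∈ [19/49, 4/7) → index 4
j=6: u_6=379/600 ∈ [29/49, 5/7) → index 6
j=7: u_7=439/600 ∈ [5/7, 41/49) → index 8
j=8: u_8=499/600 ∈ [5/7, 41/49) → index 8
j=9: u_9=559/600 ∈ [41/49, 1) → index 9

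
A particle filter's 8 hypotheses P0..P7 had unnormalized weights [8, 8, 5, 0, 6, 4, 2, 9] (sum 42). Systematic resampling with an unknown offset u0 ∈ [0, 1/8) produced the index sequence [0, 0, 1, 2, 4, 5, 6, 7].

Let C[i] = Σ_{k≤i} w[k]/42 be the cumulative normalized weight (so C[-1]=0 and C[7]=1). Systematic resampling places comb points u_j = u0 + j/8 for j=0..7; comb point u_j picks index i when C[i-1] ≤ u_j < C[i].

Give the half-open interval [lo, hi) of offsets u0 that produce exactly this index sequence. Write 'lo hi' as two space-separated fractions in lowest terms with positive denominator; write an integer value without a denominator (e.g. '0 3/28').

1/56 1/28

C = [4/21, 8/21, 1/2, 1/2, 9/14, 31/42, 11/14, 1]
j=0 picked index 0: u0 ∈ [0, 4/21)
j=1 picked index 0: u0 ∈ [-1/8, 11/168)
j=2 picked index 1: u0 ∈ [-5/84, 11/84)
j=3 picked index 2: u0 ∈ [1/168, 1/8)
j=4 picked index 4: u0 ∈ [0, 1/7)
j=5 picked index 5: u0 ∈ [1/56, 19/168)
j=6 picked index 6: u0 ∈ [-1/84, 1/28)
j=7 picked index 7: u0 ∈ [-5/56, 1/8)
intersection: [1/56, 1/28)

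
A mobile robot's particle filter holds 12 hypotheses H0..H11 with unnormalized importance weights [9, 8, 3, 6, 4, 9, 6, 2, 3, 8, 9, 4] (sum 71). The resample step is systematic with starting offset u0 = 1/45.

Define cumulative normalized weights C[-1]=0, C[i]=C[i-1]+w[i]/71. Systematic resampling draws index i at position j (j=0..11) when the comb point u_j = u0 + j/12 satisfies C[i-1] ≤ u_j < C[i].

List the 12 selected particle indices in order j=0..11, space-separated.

C = [9/71, 17/71, 20/71, 26/71, 30/71, 39/71, 45/71, 47/71, 50/71, 58/71, 67/71, 1]
j=0: u_0=1/45 ∈ [0, 9/71) → index 0
j=1: u_1=19/180 ∈ [0, 9/71) → index 0
j=2: u_2=17/90 ∈ [9/71, 17/71) → index 1
j=3: u_3=49/180 ∈ [17/71, 20/71) → index 2
j=4: u_4=16/45 ∈ [20/71, 26/71) → index 3
j=5: u_5=79/180 ∈ [30/71, 39/71) → index 5
j=6: u_6=47/90 ∈ [30/71, 39/71) → index 5
j=7: u_7=109/180 ∈ [39/71, 45/71) → index 6
j=8: u_8=31/45 ∈ [47/71, 50/71) → index 8
j=9: u_9=139/180 ∈ [50/71, 58/71) → index 9
j=10: u_10=77/90 ∈ [58/71, 67/71) → index 10
j=11: u_11=169/180 ∈ [58/71, 67/71) → index 10

0 0 1 2 3 5 5 6 8 9 10 10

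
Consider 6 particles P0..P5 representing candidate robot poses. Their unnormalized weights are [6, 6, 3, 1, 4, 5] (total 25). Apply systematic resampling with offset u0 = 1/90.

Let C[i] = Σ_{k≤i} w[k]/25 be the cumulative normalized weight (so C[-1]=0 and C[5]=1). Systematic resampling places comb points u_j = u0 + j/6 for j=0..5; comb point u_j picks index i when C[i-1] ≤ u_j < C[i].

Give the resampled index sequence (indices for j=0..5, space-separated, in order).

0 0 1 2 4 5

C = [6/25, 12/25, 3/5, 16/25, 4/5, 1]
j=0: u_0=1/90 ∈ [0, 6/25) → index 0
j=1: u_1=8/45 ∈ [0, 6/25) → index 0
j=2: u_2=31/90 ∈ [6/25, 12/25) → index 1
j=3: u_3=23/45 ∈ [12/25, 3/5) → index 2
j=4: u_4=61/90 ∈ [16/25, 4/5) → index 4
j=5: u_5=38/45 ∈ [4/5, 1) → index 5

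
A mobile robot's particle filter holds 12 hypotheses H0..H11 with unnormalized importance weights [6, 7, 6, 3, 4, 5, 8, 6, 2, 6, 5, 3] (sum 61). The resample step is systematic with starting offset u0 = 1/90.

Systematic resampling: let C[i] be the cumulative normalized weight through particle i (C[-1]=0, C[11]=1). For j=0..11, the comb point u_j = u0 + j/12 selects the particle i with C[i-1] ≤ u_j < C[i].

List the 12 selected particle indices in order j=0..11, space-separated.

0 0 1 2 3 5 6 6 7 8 9 10

C = [6/61, 13/61, 19/61, 22/61, 26/61, 31/61, 39/61, 45/61, 47/61, 53/61, 58/61, 1]
j=0: u_0=1/90 ∈ [0, 6/61) → index 0
j=1: u_1=17/180 ∈ [0, 6/61) → index 0
j=2: u_2=8/45 ∈ [6/61, 13/61) → index 1
j=3: u_3=47/180 ∈ [13/61, 19/61) → index 2
j=4: u_4=31/90 ∈ [19/61, 22/61) → index 3
j=5: u_5=77/180 ∈ [26/61, 31/61) → index 5
j=6: u_6=23/45 ∈ [31/61, 39/61) → index 6
j=7: u_7=107/180 ∈ [31/61, 39/61) → index 6
j=8: u_8=61/90 ∈ [39/61, 45/61) → index 7
j=9: u_9=137/180 ∈ [45/61, 47/61) → index 8
j=10: u_10=38/45 ∈ [47/61, 53/61) → index 9
j=11: u_11=167/180 ∈ [53/61, 58/61) → index 10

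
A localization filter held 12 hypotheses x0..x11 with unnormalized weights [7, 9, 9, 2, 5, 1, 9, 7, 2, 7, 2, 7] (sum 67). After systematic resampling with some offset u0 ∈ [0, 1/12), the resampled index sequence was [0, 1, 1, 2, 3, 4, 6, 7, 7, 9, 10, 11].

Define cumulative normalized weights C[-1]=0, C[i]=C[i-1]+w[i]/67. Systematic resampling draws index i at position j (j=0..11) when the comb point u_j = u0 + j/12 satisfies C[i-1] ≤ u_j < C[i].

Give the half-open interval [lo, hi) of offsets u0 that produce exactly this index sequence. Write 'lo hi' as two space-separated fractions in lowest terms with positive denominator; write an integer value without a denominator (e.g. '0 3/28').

35/804 49/804

C = [7/67, 16/67, 25/67, 27/67, 32/67, 33/67, 42/67, 49/67, 51/67, 58/67, 60/67, 1]
j=0 picked index 0: u0 ∈ [0, 7/67)
j=1 picked index 1: u0 ∈ [17/804, 125/804)
j=2 picked index 1: u0 ∈ [-25/402, 29/402)
j=3 picked index 2: u0 ∈ [-3/268, 33/268)
j=4 picked index 3: u0 ∈ [8/201, 14/201)
j=5 picked index 4: u0 ∈ [-11/804, 49/804)
j=6 picked index 6: u0 ∈ [-1/134, 17/134)
j=7 picked index 7: u0 ∈ [35/804, 119/804)
j=8 picked index 7: u0 ∈ [-8/201, 13/201)
j=9 picked index 9: u0 ∈ [3/268, 31/268)
j=10 picked index 10: u0 ∈ [13/402, 25/402)
j=11 picked index 11: u0 ∈ [-17/804, 1/12)
intersection: [35/804, 49/804)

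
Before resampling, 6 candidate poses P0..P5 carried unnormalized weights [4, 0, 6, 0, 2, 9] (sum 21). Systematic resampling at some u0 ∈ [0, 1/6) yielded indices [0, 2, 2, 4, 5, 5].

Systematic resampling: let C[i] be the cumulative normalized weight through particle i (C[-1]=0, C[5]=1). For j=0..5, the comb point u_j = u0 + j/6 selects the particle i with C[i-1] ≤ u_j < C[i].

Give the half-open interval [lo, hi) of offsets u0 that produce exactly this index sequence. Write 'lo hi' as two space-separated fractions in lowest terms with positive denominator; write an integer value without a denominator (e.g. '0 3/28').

1/42 1/14

C = [4/21, 4/21, 10/21, 10/21, 4/7, 1]
j=0 picked index 0: u0 ∈ [0, 4/21)
j=1 picked index 2: u0 ∈ [1/42, 13/42)
j=2 picked index 2: u0 ∈ [-1/7, 1/7)
j=3 picked index 4: u0 ∈ [-1/42, 1/14)
j=4 picked index 5: u0 ∈ [-2/21, 1/3)
j=5 picked index 5: u0 ∈ [-11/42, 1/6)
intersection: [1/42, 1/14)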